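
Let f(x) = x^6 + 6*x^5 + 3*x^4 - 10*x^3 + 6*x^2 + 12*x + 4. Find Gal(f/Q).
D_6, the dihedral group of order 12

The polynomial f is an irreducible sextic over Q, so G = Gal(f/Q) is one of the 16 transitive subgroups 6T1, ..., 6T16 of S_6. The discriminant of f is 48393096192, which is not a perfect square, so G is not contained in A_6. The transitive groups of degree 6 not contained in A_6 are: C_6 (6T1, order 6), S_3 (6T2, order 6), D_6 (6T3, order 12), C_3 x S_3 (6T5, order 18), A_4 x C_2 (6T6, order 24), S_4 (6T8, order 24), S_3 x S_3 (6T9, order 36), S_4 x C_2 (6T11, order 48), (S_3 x S_3) : C_2 (6T13, order 72), PGL(2,5) (6T14, order 120), S_6 (6T16, order 720). By Dedekind's theorem, for a prime p not dividing disc(f) the degrees of the irreducible factors of f mod p form the cycle type of an element of G. Factoring f modulo the 79 such primes p <= 421 (skipping 2, 3, 7, which divide the discriminant), each new pattern first appears at: mod 5: f = (x^6 + x^5 + 3x^4 + x^2 + 2x + 4), pattern 6; mod 11: f = (x + 7)(x + 10)(x^2 + 4x + 8)(x^2 + 7x + 7), pattern 2+2+1+1; mod 13: f = (x^3 + 3x^2 + 9x + 9)(x^3 + 3x^2 + 11x + 12), pattern 3+3; mod 19: f = (x^2 + x + 16)(x^2 + 11x + 4)(x^2 + 13x + 6), pattern 2+2+2; mod 97: f = (x + 3)(x + 19)(x + 23)(x + 25)(x + 52)(x + 78), pattern 1+1+1+1+1+1. No other pattern occurs in this range, so the set of observed cycle types is {6, 2+2+1+1, 3+3, 2+2+2, 1+1+1+1+1+1}. The candidates containing elements of all these cycle types are D_6 (6T3) of order 12, A_4 x C_2 (6T6) of order 24, S_3 x S_3 (6T9) of order 36, S_4 x C_2 (6T11) of order 48, (S_3 x S_3) : C_2 (6T13) of order 72, PGL(2,5) (6T14) of order 120, S_6 (6T16) of order 720; the others are excluded. The observed types are precisely the cycle types that occur in D_6 (6T3). Each of the other remaining candidates has further cycle types, and by the Chebotarev density theorem the matching factorization patterns would occur for a proportion of primes equal to their share of the group: A_4 x C_2 (6T6) additionally contains elements of type 2+1+1+1+1 (3 of its 24 elements, about 12% of primes); S_3 x S_3 (6T9) additionally contains elements of type 3+1+1+1 (4 of its 36 elements, about 11% of primes); S_4 x C_2 (6T11) additionally contains elements of type 4+2, 4+1+1, 2+1+1+1+1 (15 of its 48 elements, about 31% of primes); (S_3 x S_3) : C_2 (6T13) additionally contains elements of type 4+2, 3+2+1, 3+1+1+1, 2+1+1+1+1 (40 of its 72 elements, about 56% of primes); PGL(2,5) (6T14) additionally contains elements of type 5+1, 4+1+1 (54 of its 120 elements, about 45% of primes); S_6 (6T16) additionally contains elements of type 5+1, 4+2, 4+1+1, 3+2+1, 3+1+1+1, 2+1+1+1+1 (499 of its 720 elements, about 69% of primes). None of the 79 primes tested shows any such pattern (for each of these groups the chance of that is below 10^-4), which rules them out. Hence G = D_6 (6T3), of order 12.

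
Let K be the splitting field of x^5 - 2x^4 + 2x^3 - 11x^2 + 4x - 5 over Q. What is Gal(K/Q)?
D_5 (also written D5)

The polynomial f is an irreducible quintic over Q, so G = Gal(f/Q) is a transitive subgroup of S_5: one of C_5 (5T1, order 5), D_5 (5T2, order 10), F_20 (5T3, order 20), A_5 (5T4, order 60) or S_5 (5T5, order 120). The discriminant of f is 34515625 = 5875^2, a perfect square, so G is contained in A_5. The transitive groups of degree 5 contained in A_5 are: C_5 (5T1, order 5), D_5 (5T2, order 10), A_5 (5T4, order 60). By Dedekind's theorem, for a prime p not dividing disc(f) the degrees of the irreducible factors of f mod p form the cycle type of an element of G. Factoring f modulo the 23 such primes p <= 97 (skipping 5, 47, which divide the discriminant), each new pattern first appears at: mod 2: f = (x^5 + x^2 + 1), pattern 5; mod 11: f = (x + 10)(x^2 + 4x + 8)(x^2 + 6x + 2), pattern 2+2+1; mod 83: f = (x + 12)(x + 21)(x + 26)(x + 39)(x + 66), pattern 1+1+1+1+1. No other pattern occurs in this range, so the set of observed cycle types is {5, 2+2+1, 1+1+1+1+1}. The candidates containing elements of all these cycle types are D_5 (5T2) of order 10, A_5 (5T4) of order 60; the others are excluded. The observed types are precisely the cycle types that occur in D_5 (5T2). Each of the other remaining candidates has further cycle types, and by the Chebotarev density theorem the matching factorization patterns would occur for a proportion of primes equal to their share of the group: A_5 (5T4) additionally contains elements of type 3+1+1 (20 of its 60 elements, about 33% of primes). None of the 23 primes tested shows any such pattern (for each of these groups the chance of that is below 10^-4), which rules them out. Hence G = D_5 (5T2), of order 10.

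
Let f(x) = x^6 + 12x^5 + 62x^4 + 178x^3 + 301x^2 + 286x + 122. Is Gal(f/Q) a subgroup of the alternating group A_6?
No

The polynomial is irreducible of degree 6 over Q. Its discriminant is -187648, which is not a perfect square. A Galois group lies in the alternating group exactly when the discriminant is a square in Q, so the Galois group ((S_3 x S_3) : C_2) is not contained in A_6.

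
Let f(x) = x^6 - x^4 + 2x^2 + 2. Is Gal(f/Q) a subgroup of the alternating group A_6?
The polynomial is irreducible of degree 6 over Q. Its discriminant is -5120000, which is not a perfect square. A Galois group lies in the alternating group exactly when the discriminant is a square in Q, so the Galois group (S_4) is not contained in A_6.

No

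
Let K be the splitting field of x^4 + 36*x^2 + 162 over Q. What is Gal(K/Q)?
C_4 (order 4)

The polynomial is an irreducible quartic over Q and its discriminant is 1088391168, which is not a perfect square, so the Galois group is not contained in A_4. The resolvent cubic y^3 - 36*y^2 - 648*y + 23328 has exactly one rational root, so the Galois group is C_4 or D_4. The quartic becomes reducible over Q(sqrt(disc)), so the group is C_4.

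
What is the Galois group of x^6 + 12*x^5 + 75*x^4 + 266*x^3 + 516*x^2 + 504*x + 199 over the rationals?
PGL(2,5)

The polynomial f is an irreducible sextic over Q, so G = Gal(f/Q) is one of the 16 transitive subgroups 6T1, ..., 6T16 of S_6. The discriminant of f is -5217636731328, which is not a perfect square, so G is not contained in A_6. The transitive groups of degree 6 not contained in A_6 are: C_6 (6T1, order 6), S_3 (6T2, order 6), D_6 (6T3, order 12), C_3 x S_3 (6T5, order 18), A_4 x C_2 (6T6, order 24), S_4 (6T8, order 24), S_3 x S_3 (6T9, order 36), S_4 x C_2 (6T11, order 48), (S_3 x S_3) : C_2 (6T13, order 72), PGL(2,5) (6T14, order 120), S_6 (6T16, order 720). By Dedekind's theorem, for a prime p not dividing disc(f) the degrees of the irreducible factors of f mod p form the cycle type of an element of G. Factoring f modulo the 21 such primes p <= 89 (skipping 2, 3, 7, which divide the discriminant), each new pattern first appears at: mod 5: f = (x^6 + 2x^5 + x^3 + x^2 + 4x + 4), pattern 6; mod 11: f = (x + 10)(x^5 + 2x^4 + 2x^2 + x + 10), pattern 5+1; mod 13: f = (x + 10)(x + 12)(x^4 + 3x^3 + 6x^2 + 8x + 10), pattern 4+1+1; mod 23: f = (x + 12)(x + 14)(x^2 + 10x + 14)(x^2 + 22x + 14), pattern 2+2+1+1; mod 43: f = (x^3 + x^2 + 23x + 16)(x^3 + 11x^2 + 41x + 42), pattern 3+3; mod 61: f = (x^2 + 25x + 25)(x^2 + 49x + 30)(x^2 + 60x + 28), pattern 2+2+2. No other pattern occurs in this range, so the set of observed cycle types is {6, 5+1, 4+1+1, 2+2+1+1, 3+3, 2+2+2}. The candidates containing elements of all these cycle types are PGL(2,5) (6T14) of order 120, S_6 (6T16) of order 720; the others are excluded. The observed types are precisely the cycle types that occur in PGL(2,5) (6T14) (apart from the identity). Each of the other remaining candidates has further cycle types, and by the Chebotarev density theorem the matching factorization patterns would occur for a proportion of primes equal to their share of the group: S_6 (6T16) additionally contains elements of type 4+2, 3+2+1, 3+1+1+1, 2+1+1+1+1 (265 of its 720 elements, about 37% of primes). None of the 21 primes tested shows any such pattern (for each of these groups the chance of that is below 10^-4), which rules them out. Hence G = PGL(2,5) (6T14), of order 120.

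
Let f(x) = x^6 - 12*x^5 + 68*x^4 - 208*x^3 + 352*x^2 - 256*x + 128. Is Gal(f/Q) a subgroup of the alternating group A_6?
No

The polynomial is irreducible of degree 6 over Q. Its discriminant is -201485505789952, which is not a perfect square. A Galois group lies in the alternating group exactly when the discriminant is a square in Q, so the Galois group ((S_3 x S_3) : C_2) is not contained in A_6.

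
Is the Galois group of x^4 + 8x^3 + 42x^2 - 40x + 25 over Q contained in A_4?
The polynomial is irreducible of degree 4 over Q. Its discriminant is 1194393600 = 34560^2, a perfect square. A Galois group lies in the alternating group exactly when the discriminant is a square in Q, so the Galois group (V_4) is contained in A_4.

Yes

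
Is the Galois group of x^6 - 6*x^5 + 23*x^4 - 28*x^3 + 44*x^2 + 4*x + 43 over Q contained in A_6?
No

The polynomial is irreducible of degree 6 over Q. Its discriminant is -347502390485056, which is not a perfect square. A Galois group lies in the alternating group exactly when the discriminant is a square in Q, so the Galois group (S_4 x C_2) is not contained in A_6.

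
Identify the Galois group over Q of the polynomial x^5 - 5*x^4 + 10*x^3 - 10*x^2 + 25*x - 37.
The polynomial f is an irreducible quintic over Q, so G = Gal(f/Q) is a transitive subgroup of S_5: one of C_5 (5T1, order 5), D_5 (5T2, order 10), F_20 (5T3, order 20), A_5 (5T4, order 60) or S_5 (5T5, order 120). The discriminant of f is 1024000000 = 32000^2, a perfect square, so G is contained in A_5. The transitive groups of degree 5 contained in A_5 are: C_5 (5T1, order 5), D_5 (5T2, order 10), A_5 (5T4, order 60). By Dedekind's theorem, for a prime p not dividing disc(f) the degrees of the irreducible factors of f mod p form the cycle type of an element of G. Factoring f modulo the 2 such primes p <= 7 (skipping 2, 5, which divide the discriminant), each new pattern first appears at: mod 3: f = (x^5 + x^4 + x^3 + 2x^2 + x + 2), pattern 5; mod 7: f = (x + 3)(x + 4)(x^3 + 2x^2 + 5x + 1), pattern 3+1+1. No other pattern occurs in this range, so the set of observed cycle types is {5, 3+1+1}. Among the candidates above, the only group containing elements of all these cycle types is A_5 (5T4) — each of C_5 (5T1), D_5 (5T2) lacks at least one of them. Hence G = A_5 (5T4), of order 60.

5T4: A_5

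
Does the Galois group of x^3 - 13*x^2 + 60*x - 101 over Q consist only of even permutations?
No

The polynomial is irreducible of degree 3 over Q. Its discriminant is -575, which is not a perfect square. A Galois group lies in the alternating group exactly when the discriminant is a square in Q, so the Galois group (S_3) is not contained in A_3.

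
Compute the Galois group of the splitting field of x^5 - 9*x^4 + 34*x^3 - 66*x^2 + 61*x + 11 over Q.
The polynomial f is an irreducible quintic over Q, so G = Gal(f/Q) is a transitive subgroup of S_5: one of C_5 (5T1, order 5), D_5 (5T2, order 10), F_20 (5T3, order 20), A_5 (5T4, order 60) or S_5 (5T5, order 120). The discriminant of f is 2316304384 = 48128^2, a perfect square, so G is contained in A_5. The transitive groups of degree 5 contained in A_5 are: C_5 (5T1, order 5), D_5 (5T2, order 10), A_5 (5T4, order 60). By Dedekind's theorem, for a prime p not dividing disc(f) the degrees of the irreducible factors of f mod p form the cycle type of an element of G. Factoring f modulo the 23 such primes p <= 97 (skipping 2, 47, which divide the discriminant), each new pattern first appears at: mod 3: f = (x^5 + x^3 + x + 2), pattern 5; mod 5: f = (x + 1)(x^2 + 2x + 4)(x^2 + 3x + 4), pattern 2+2+1; mod 83: f = (x + 3)(x + 23)(x + 29)(x + 45)(x + 57), pattern 1+1+1+1+1. No other pattern occurs in this range, so the set of observed cycle types is {5, 2+2+1, 1+1+1+1+1}. The candidates containing elements of all these cycle types are D_5 (5T2) of order 10, A_5 (5T4) of order 60; the others are excluded. The observed types are precisely the cycle types that occur in D_5 (5T2). Each of the other remaining candidates has further cycle types, and by the Chebotarev density theorem the matching factorization patterns would occur for a proportion of primes equal to their share of the group: A_5 (5T4) additionally contains elements of type 3+1+1 (20 of its 60 elements, about 33% of primes). None of the 23 primes tested shows any such pattern (for each of these groups the chance of that is below 10^-4), which rules them out. Hence G = D_5 (5T2), of order 10.

D_5 (order 10)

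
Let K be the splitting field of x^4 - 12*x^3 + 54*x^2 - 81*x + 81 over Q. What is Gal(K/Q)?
4T5: S_4

The polynomial is an irreducible quartic over Q and its discriminant is 121699989, which is not a perfect square, so the Galois group is not contained in A_4. The resolvent cubic y^3 - 54*y^2 + 648*y - 729 is irreducible over Q. An irreducible resolvent with non-square discriminant gives S_4.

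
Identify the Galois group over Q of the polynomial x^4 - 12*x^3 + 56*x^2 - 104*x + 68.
The polynomial is an irreducible quartic over Q and its discriminant is 589824 = 768^2, a perfect square, so the Galois group is contained in A_4. The resolvent cubic y^3 - 56*y^2 + 976*y - 5376 splits completely over Q, which gives the Klein four-group V_4.

V_4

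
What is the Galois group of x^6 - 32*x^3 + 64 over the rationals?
The polynomial f is an irreducible sextic over Q, so G = Gal(f/Q) is one of the 16 transitive subgroups 6T1, ..., 6T16 of S_6. The discriminant of f is 1352605460594688, which is not a perfect square, so G is not contained in A_6. The transitive groups of degree 6 not contained in A_6 are: C_6 (6T1, order 6), S_3 (6T2, order 6), D_6 (6T3, order 12), C_3 x S_3 (6T5, order 18), A_4 x C_2 (6T6, order 24), S_4 (6T8, order 24), S_3 x S_3 (6T9, order 36), S_4 x C_2 (6T11, order 48), (S_3 x S_3) : C_2 (6T13, order 72), PGL(2,5) (6T14, order 120), S_6 (6T16, order 720). By Dedekind's theorem, for a prime p not dividing disc(f) the degrees of the irreducible factors of f mod p form the cycle type of an element of G. Factoring f modulo the 79 such primes p <= 419 (skipping 2, 3, which divide the discriminant), each new pattern first appears at: mod 5: f = (x^6 + 3x^3 + 4), pattern 6; mod 7: f = (x^2 + x + 4)(x^2 + 2x + 2)(x^2 + 4x + 1), pattern 2+2+2; mod 11: f = (x + 7)(x + 10)(x^2 + x + 1)(x^2 + 4x + 5), pattern 2+2+1+1; mod 13: f = (x^3 + 3)(x^3 + 4), pattern 3+3; mod 97: f = (x + 1)(x + 4)(x + 35)(x + 43)(x + 50)(x + 61), pattern 1+1+1+1+1+1. No other pattern occurs in this range, so the set of observed cycle types is {6, 2+2+2, 2+2+1+1, 3+3, 1+1+1+1+1+1}. The candidates containing elements of all these cycle types are D_6 (6T3) of order 12, A_4 x C_2 (6T6) of order 24, S_3 x S_3 (6T9) of order 36, S_4 x C_2 (6T11) of order 48, (S_3 x S_3) : C_2 (6T13) of order 72, PGL(2,5) (6T14) of order 120, S_6 (6T16) of order 720; the others are excluded. The observed types are precisely the cycle types that occur in D_6 (6T3). Each of the other remaining candidates has further cycle types, and by the Chebotarev density theorem the matching factorization patterns would occur for a proportion of primes equal to their share of the group: A_4 x C_2 (6T6) additionally contains elements of type 2+1+1+1+1 (3 of its 24 elements, about 12% of primes); S_3 x S_3 (6T9) additionally contains elements of type 3+1+1+1 (4 of its 36 elements, about 11% of primes); S_4 x C_2 (6T11) additionally contains elements of type 4+2, 4+1+1, 2+1+1+1+1 (15 of its 48 elements, about 31% of primes); (S_3 x S_3) : C_2 (6T13) additionally contains elements of type 4+2, 3+2+1, 3+1+1+1, 2+1+1+1+1 (40 of its 72 elements, about 56% of primes); PGL(2,5) (6T14) additionally contains elements of type 5+1, 4+1+1 (54 of its 120 elements, about 45% of primes); S_6 (6T16) additionally contains elements of type 5+1, 4+2, 4+1+1, 3+2+1, 3+1+1+1, 2+1+1+1+1 (499 of its 720 elements, about 69% of primes). None of the 79 primes tested shows any such pattern (for each of these groups the chance of that is below 10^-4), which rules them out. Hence G = D_6 (6T3), of order 12.

6T3: D_6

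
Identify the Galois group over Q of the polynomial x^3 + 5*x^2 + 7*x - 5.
The polynomial is an irreducible cubic over Q and its discriminant is -1472, which is not a perfect square. For an irreducible cubic, a non-square discriminant gives Galois group S_3.

S_3 (order 6)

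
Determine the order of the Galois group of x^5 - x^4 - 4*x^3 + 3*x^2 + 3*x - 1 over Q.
5

The degree of the splitting field over Q equals the order of the Galois group, so first determine the group. The polynomial f is an irreducible quintic over Q, so G = Gal(f/Q) is a transitive subgroup of S_5: one of C_5 (5T1, order 5), D_5 (5T2, order 10), F_20 (5T3, order 20), A_5 (5T4, order 60) or S_5 (5T5, order 120). The discriminant of f is 14641 = 121^2, a perfect square, so G is contained in A_5. The transitive groups of degree 5 contained in A_5 are: C_5 (5T1, order 5), D_5 (5T2, order 10), A_5 (5T4, order 60). By Dedekind's theorem, for a prime p not dividing disc(f) the degrees of the irreducible factors of f mod p form the cycle type of an element of G. Factoring f modulo the 14 such primes p <= 47 (skipping 11, which divides the discriminant), each new pattern first appears at: mod 2: f = (x^5 + x^4 + x^2 + x + 1), pattern 5; mod 23: f = (x + 4)(x + 6)(x + 10)(x + 11)(x + 14), pattern 1+1+1+1+1. No other pattern occurs in this range, so the set of observed cycle types is {5, 1+1+1+1+1}. The candidates containing elements of all these cycle types are C_5 (5T1) of order 5, D_5 (5T2) of order 10, A_5 (5T4) of order 60; the others are excluded. The observed types are precisely the cycle types that occur in C_5 (5T1). Each of the other remaining candidates has further cycle types, and by the Chebotarev density theorem the matching factorization patterns would occur for a proportion of primes equal to their share of the group: D_5 (5T2) additionally contains elements of type 2+2+1 (5 of its 10 elements, about 50% of primes); A_5 (5T4) additionally contains elements of type 3+1+1, 2+2+1 (35 of its 60 elements, about 58% of primes). None of the 14 primes tested shows any such pattern (for each of these groups the chance of that is below 10^-4), which rules them out. Hence G = C_5 (5T1), of order 5. The Galois group C_5 (5T1) has order 5, so the splitting field has degree 5 over Q.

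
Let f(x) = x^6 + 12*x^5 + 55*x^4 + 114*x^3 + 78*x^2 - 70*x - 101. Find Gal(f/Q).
S_4 (order 24)

The polynomial f is an irreducible sextic over Q, so G = Gal(f/Q) is one of the 16 transitive subgroups 6T1, ..., 6T16 of S_6. The discriminant of f is 12222016 = 3496^2, a perfect square, so G is contained in A_6. The transitive groups of degree 6 contained in A_6 are: A_4 (6T4, order 12), S_4 (6T7, order 24), (C_3 x C_3) : C_4 (6T10, order 36), PSL(2,5) (6T12, order 60), A_6 (6T15, order 360). By Dedekind's theorem, for a prime p not dividing disc(f) the degrees of the irreducible factors of f mod p form the cycle type of an element of G. Factoring f modulo the 79 such primes p <= 421 (skipping 2, 19, 23, which divide the discriminant), each new pattern first appears at: mod 3: f = (x^3 + x^2 + 2x + 1)(x^3 + 2x^2 + 1), pattern 3+3; mod 5: f = (x^2 + 2)(x^4 + 2x^3 + 3x^2 + 2), pattern 4+2; mod 43: f = (x + 13)(x + 14)(x^2 + 31x + 34)(x^2 + 40x + 36), pattern 2+2+1+1; mod 223: f = (x + 51)(x + 110)(x + 154)(x + 170)(x + 201)(x + 218), pattern 1+1+1+1+1+1. No other pattern occurs in this range, so the set of observed cycle types is {3+3, 4+2, 2+2+1+1, 1+1+1+1+1+1}. The candidates containing elements of all these cycle types are S_4 (6T7) of order 24, (C_3 x C_3) : C_4 (6T10) of order 36, A_6 (6T15) of order 360; the others are excluded. The observed types are precisely the cycle types that occur in S_4 (6T7). Each of the other remaining candidates has further cycle types, and by the Chebotarev density theorem the matching factorization patterns would occur for a proportion of primes equal to their share of the group: (C_3 x C_3) : C_4 (6T10) additionally contains elements of type 3+1+1+1 (4 of its 36 elements, about 11% of primes); A_6 (6T15) additionally contains elements of type 5+1, 3+1+1+1 (184 of its 360 elements, about 51% of primes). None of the 79 primes tested shows any such pattern (for each of these groups the chance of that is below 10^-4), which rules them out. Hence G = S_4 (6T7), of order 24.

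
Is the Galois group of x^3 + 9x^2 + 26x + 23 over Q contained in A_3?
The polynomial is irreducible of degree 3 over Q. Its discriminant is -23, which is not a perfect square. A Galois group lies in the alternating group exactly when the discriminant is a square in Q, so the Galois group (S_3) is not contained in A_3.

No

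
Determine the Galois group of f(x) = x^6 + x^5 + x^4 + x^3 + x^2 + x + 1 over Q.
C_6 (also written C6)

The polynomial f is an irreducible sextic over Q, so G = Gal(f/Q) is one of the 16 transitive subgroups 6T1, ..., 6T16 of S_6. The discriminant of f is -16807, which is not a perfect square, so G is not contained in A_6. The transitive groups of degree 6 not contained in A_6 are: C_6 (6T1, order 6), S_3 (6T2, order 6), D_6 (6T3, order 12), C_3 x S_3 (6T5, order 18), A_4 x C_2 (6T6, order 24), S_4 (6T8, order 24), S_3 x S_3 (6T9, order 36), S_4 x C_2 (6T11, order 48), (S_3 x S_3) : C_2 (6T13, order 72), PGL(2,5) (6T14, order 120), S_6 (6T16, order 720). By Dedekind's theorem, for a prime p not dividing disc(f) the degrees of the irreducible factors of f mod p form the cycle type of an element of G. Factoring f modulo the 37 such primes p <= 163 (skipping 7, which divides the discriminant), each new pattern first appears at: mod 2: f = (x^3 + x + 1)(x^3 + x^2 + 1), pattern 3+3; mod 3: f = (x^6 + x^5 + x^4 + x^3 + x^2 + x + 1), pattern 6; mod 13: f = (x^2 + 3x + 1)(x^2 + 5x + 1)(x^2 + 6x + 1), pattern 2+2+2; mod 29: f = (x + 4)(x + 5)(x + 6)(x + 9)(x + 13)(x + 22), pattern 1+1+1+1+1+1. No other pattern occurs in this range, so the set of observed cycle types is {3+3, 6, 2+2+2, 1+1+1+1+1+1}. The candidates containing elements of all these cycle types are C_6 (6T1) of order 6, D_6 (6T3) of order 12, C_3 x S_3 (6T5) of order 18, A_4 x C_2 (6T6) of order 24, S_3 x S_3 (6T9) of order 36, S_4 x C_2 (6T11) of order 48, (S_3 x S_3) : C_2 (6T13) of order 72, PGL(2,5) (6T14) of order 120, S_6 (6T16) of order 720; the others are excluded. The observed types are precisely the cycle types that occur in C_6 (6T1). Each of the other remaining candidates has further cycle types, and by the Chebotarev density theorem the matching factorization patterns would occur for a proportion of primes equal to their share of the group: D_6 (6T3) additionally contains elements of type 2+2+1+1 (3 of its 12 elements, about 25% of primes); C_3 x S_3 (6T5) additionally contains elements of type 3+1+1+1 (4 of its 18 elements, about 22% of primes); A_4 x C_2 (6T6) additionally contains elements of type 2+2+1+1, 2+1+1+1+1 (6 of its 24 elements, about 25% of primes); S_3 x S_3 (6T9) additionally contains elements of type 3+1+1+1, 2+2+1+1 (13 of its 36 elements, about 36% of primes); S_4 x C_2 (6T11) additionally contains elements of type 4+2, 4+1+1, 2+2+1+1, 2+1+1+1+1 (24 of its 48 elements, about 50% of primes); (S_3 x S_3) : C_2 (6T13) additionally contains elements of type 4+2, 3+2+1, 3+1+1+1, 2+2+1+1, 2+1+1+1+1 (49 of its 72 elements, about 68% of primes); PGL(2,5) (6T14) additionally contains elements of type 5+1, 4+1+1, 2+2+1+1 (69 of its 120 elements, about 58% of primes); S_6 (6T16) additionally contains elements of type 5+1, 4+2, 4+1+1, 3+2+1, 3+1+1+1, 2+2+1+1, 2+1+1+1+1 (544 of its 720 elements, about 76% of primes). None of the 37 primes tested shows any such pattern (for each of these groups the chance of that is below 10^-4), which rules them out. Hence G = C_6 (6T1), of order 6.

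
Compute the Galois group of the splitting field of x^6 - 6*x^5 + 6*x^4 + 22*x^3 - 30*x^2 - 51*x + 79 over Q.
The polynomial f is an irreducible sextic over Q, so G = Gal(f/Q) is one of the 16 transitive subgroups 6T1, ..., 6T16 of S_6. The discriminant of f is -51195483, which is not a perfect square, so G is not contained in A_6. The transitive groups of degree 6 not contained in A_6 are: C_6 (6T1, order 6), S_3 (6T2, order 6), D_6 (6T3, order 12), C_3 x S_3 (6T5, order 18), A_4 x C_2 (6T6, order 24), S_4 (6T8, order 24), S_3 x S_3 (6T9, order 36), S_4 x C_2 (6T11, order 48), (S_3 x S_3) : C_2 (6T13, order 72), PGL(2,5) (6T14, order 120), S_6 (6T16, order 720). By Dedekind's theorem, for a prime p not dividing disc(f) the degrees of the irreducible factors of f mod p form the cycle type of an element of G. Factoring f modulo the 33 such primes p <= 149 (skipping 3, 17, which divide the discriminant), each new pattern first appears at: mod 2: f = (x^6 + x + 1), pattern 6; mod 7: f = (x + 1)(x + 4)(x + 6)(x^3 + 4x^2 + 5x + 3), pattern 3+1+1+1; mod 19: f = (x^3 + 16x^2 + 2x + 11)(x^3 + 16x^2 + 14x + 2), pattern 3+3; mod 53: f = (x^2 + 4x + 25)(x^2 + 45x + 38)(x^2 + 51x + 20), pattern 2+2+2; mod 73: f = (x + 8)(x + 9)(x + 23)(x + 53)(x + 54)(x + 66), pattern 1+1+1+1+1+1. No other pattern occurs in this range, so the set of observed cycle types is {6, 3+1+1+1, 3+3, 2+2+2, 1+1+1+1+1+1}. The candidates containing elements of all these cycle types are C_3 x S_3 (6T5) of order 18, S_3 x S_3 (6T9) of order 36, (S_3 x S_3) : C_2 (6T13) of order 72, S_6 (6T16) of order 720; the others are excluded. The observed types are precisely the cycle types that occur in C_3 x S_3 (6T5). Each of the other remaining candidates has further cycle types, and by the Chebotarev density theorem the matching factorization patterns would occur for a proportion of primes equal to their share of the group: S_3 x S_3 (6T9) additionally contains elements of type 2+2+1+1 (9 of its 36 elements, about 25% of primes); (S_3 x S_3) : C_2 (6T13) additionally contains elements of type 4+2, 3+2+1, 2+2+1+1, 2+1+1+1+1 (45 of its 72 elements, about 62% of primes); S_6 (6T16) additionally contains elements of type 5+1, 4+2, 4+1+1, 3+2+1, 2+2+1+1, 2+1+1+1+1 (504 of its 720 elements, about 70% of primes). None of the 33 primes tested shows any such pattern (for each of these groups the chance of that is below 10^-4), which rules them out. Hence G = C_3 x S_3 (6T5), of order 18.

6T5: C_3 x S_3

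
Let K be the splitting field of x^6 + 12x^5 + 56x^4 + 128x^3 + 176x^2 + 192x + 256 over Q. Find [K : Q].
The degree of the splitting field over Q equals the order of the Galois group, so first determine the group. The polynomial f is an irreducible sextic over Q, so G = Gal(f/Q) is one of the 16 transitive subgroups 6T1, ..., 6T16 of S_6. The discriminant of f is -5497558138880000, which is not a perfect square, so G is not contained in A_6. The transitive groups of degree 6 not contained in A_6 are: C_6 (6T1, order 6), S_3 (6T2, order 6), D_6 (6T3, order 12), C_3 x S_3 (6T5, order 18), A_4 x C_2 (6T6, order 24), S_4 (6T8, order 24), S_3 x S_3 (6T9, order 36), S_4 x C_2 (6T11, order 48), (S_3 x S_3) : C_2 (6T13, order 72), PGL(2,5) (6T14, order 120), S_6 (6T16, order 720). By Dedekind's theorem, for a prime p not dividing disc(f) the degrees of the irreducible factors of f mod p form the cycle type of an element of G. Factoring f modulo the 22 such primes p <= 89 (skipping 2, 5, which divide the discriminant), each new pattern first appears at: mod 3: f = (x^3 + x^2 + x + 2)(x^3 + 2x^2 + 2x + 2), pattern 3+3; mod 7: f = (x^2 + 2x + 3)(x^2 + 4x + 5)(x^2 + 6x + 4), pattern 2+2+2; mod 13: f = (x + 7)(x + 10)(x^4 + 8x^3 + 6x^2 + 12x + 7), pattern 4+1+1; mod 43: f = (x + 21)(x + 26)(x^2 + 4x + 1)(x^2 + 4x + 20), pattern 2+2+1+1. No other pattern occurs in this range, so the set of observed cycle types is {3+3, 2+2+2, 4+1+1, 2+2+1+1}. The candidates containing elements of all these cycle types are S_4 (6T8) of order 24, S_4 x C_2 (6T11) of order 48, PGL(2,5) (6T14) of order 120, S_6 (6T16) of order 720; the others are excluded. The observed types are precisely the cycle types that occur in S_4 (6T8) (apart from the identity). Each of the other remaining candidates has further cycle types, and by the Chebotarev density theorem the matching factorization patterns would occur for a proportion of primes equal to their share of the group: S_4 x C_2 (6T11) additionally contains elements of type 6, 4+2, 2+1+1+1+1 (17 of its 48 elements, about 35% of primes); PGL(2,5) (6T14) additionally contains elements of type 6, 5+1 (44 of its 120 elements, about 37% of primes); S_6 (6T16) additionally contains elements of type 6, 5+1, 4+2, 3+2+1, 3+1+1+1, 2+1+1+1+1 (529 of its 720 elements, about 73% of primes). None of the 22 primes tested shows any such pattern (for each of these groups the chance of that is below 10^-4), which rules them out. Hence G = S_4 (6T8), of order 24. The Galois group S_4 (6T8) has order 24, so the splitting field has degree 24 over Q.

24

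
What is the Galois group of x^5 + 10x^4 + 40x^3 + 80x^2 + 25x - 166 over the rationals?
The polynomial f is an irreducible quintic over Q, so G = Gal(f/Q) is a transitive subgroup of S_5: one of C_5 (5T1, order 5), D_5 (5T2, order 10), F_20 (5T3, order 20), A_5 (5T4, order 60) or S_5 (5T5, order 120). The discriminant of f is 58564000000 = 242000^2, a perfect square, so G is contained in A_5. The transitive groups of degree 5 contained in A_5 are: C_5 (5T1, order 5), D_5 (5T2, order 10), A_5 (5T4, order 60). By Dedekind's theorem, for a prime p not dividing disc(f) the degrees of the irreducible factors of f mod p form the cycle type of an element of G. Factoring f modulo the 3 such primes p <= 13 (skipping 2, 5, 11, which divide the discriminant), each new pattern first appears at: mod 3: f = (x^5 + x^4 + x^3 + 2x^2 + x + 2), pattern 5; mod 13: f = (x + 7)(x + 9)(x^3 + 7x^2 + 8x + 5), pattern 3+1+1. No other pattern occurs in this range, so the set of observed cycle types is {5, 3+1+1}. Among the candidates above, the only group containing elements of all these cycle types is A_5 (5T4) — each of C_5 (5T1), D_5 (5T2) lacks at least one of them. Hence G = A_5 (5T4), of order 60.

A_5, the alternating group on 5 letters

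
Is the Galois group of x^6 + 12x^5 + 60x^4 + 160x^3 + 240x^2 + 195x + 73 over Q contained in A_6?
The polynomial is irreducible of degree 6 over Q. Its discriminant is -9059283, which is not a perfect square. A Galois group lies in the alternating group exactly when the discriminant is a square in Q, so the Galois group ((S_3 x S_3) : C_2) is not contained in A_6.

No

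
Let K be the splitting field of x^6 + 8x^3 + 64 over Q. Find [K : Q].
The degree of the splitting field over Q equals the order of the Galois group, so first determine the group. The polynomial f is an irreducible sextic over Q, so G = Gal(f/Q) is one of the 16 transitive subgroups 6T1, ..., 6T16 of S_6. The discriminant of f is -21134460321792, which is not a perfect square, so G is not contained in A_6. The transitive groups of degree 6 not contained in A_6 are: C_6 (6T1, order 6), S_3 (6T2, order 6), D_6 (6T3, order 12), C_3 x S_3 (6T5, order 18), A_4 x C_2 (6T6, order 24), S_4 (6T8, order 24), S_3 x S_3 (6T9, order 36), S_4 x C_2 (6T11, order 48), (S_3 x S_3) : C_2 (6T13, order 72), PGL(2,5) (6T14, order 120), S_6 (6T16, order 720). By Dedekind's theorem, for a prime p not dividing disc(f) the degrees of the irreducible factors of f mod p form the cycle type of an element of G. Factoring f modulo the 37 such primes p <= 167 (skipping 2, 3, which divide the discriminant), each new pattern first appears at: mod 5: f = (x^6 + 3x^3 + 4), pattern 6; mod 7: f = (x^3 + 3)(x^3 + 5), pattern 3+3; mod 17: f = (x^2 + 3x + 4)(x^2 + 6x + 4)(x^2 + 8x + 4), pattern 2+2+2; mod 19: f = (x + 1)(x + 4)(x + 6)(x + 7)(x + 9)(x + 11), pattern 1+1+1+1+1+1. No other pattern occurs in this range, so the set of observed cycle types is {6, 3+3, 2+2+2, 1+1+1+1+1+1}. The candidates containing elements of all these cycle types are C_6 (6T1) of order 6, D_6 (6T3) of order 12, C_3 x S_3 (6T5) of order 18, A_4 x C_2 (6T6) of order 24, S_3 x S_3 (6T9) of order 36, S_4 x C_2 (6T11) of order 48, (S_3 x S_3) : C_2 (6T13) of order 72, PGL(2,5) (6T14) of order 120, S_6 (6T16) of order 720; the others are excluded. The observed types are precisely the cycle types that occur in C_6 (6T1). Each of the other remaining candidates has further cycle types, and by the Chebotarev density theorem the matching factorization patterns would occur for a proportion of primes equal to their share of the group: D_6 (6T3) additionally contains elements of type 2+2+1+1 (3 of its 12 elements, about 25% of primes); C_3 x S_3 (6T5) additionally contains elements of type 3+1+1+1 (4 of its 18 elements, about 22% of primes); A_4 x C_2 (6T6) additionally contains elements of type 2+2+1+1, 2+1+1+1+1 (6 of its 24 elements, about 25% of primes); S_3 x S_3 (6T9) additionally contains elements of type 3+1+1+1, 2+2+1+1 (13 of its 36 elements, about 36% of primes); S_4 x C_2 (6T11) additionally contains elements of type 4+2, 4+1+1, 2+2+1+1, 2+1+1+1+1 (24 of its 48 elements, about 50% of primes); (S_3 x S_3) : C_2 (6T13) additionally contains elements of type 4+2, 3+2+1, 3+1+1+1, 2+2+1+1, 2+1+1+1+1 (49 of its 72 elements, about 68% of primes); PGL(2,5) (6T14) additionally contains elements of type 5+1, 4+1+1, 2+2+1+1 (69 of its 120 elements, about 58% of primes); S_6 (6T16) additionally contains elements of type 5+1, 4+2, 4+1+1, 3+2+1, 3+1+1+1, 2+2+1+1, 2+1+1+1+1 (544 of its 720 elements, about 76% of primes). None of the 37 primes tested shows any such pattern (for each of these groups the chance of that is below 10^-4), which rules them out. Hence G = C_6 (6T1), of order 6. The Galois group C_6 (6T1) has order 6, so the splitting field has degree 6 over Q.

6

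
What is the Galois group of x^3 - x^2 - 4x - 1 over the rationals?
The polynomial is an irreducible cubic over Q and its discriminant is 169 = 13^2, a perfect square. For an irreducible cubic, a square discriminant forces the Galois group to be A_3, the cyclic group of order 3.

C_3 (also written C3)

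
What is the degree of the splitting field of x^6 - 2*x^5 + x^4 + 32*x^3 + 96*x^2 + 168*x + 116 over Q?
The degree of the splitting field over Q equals the order of the Galois group, so first determine the group. The polynomial f is an irreducible sextic over Q, so G = Gal(f/Q) is one of the 16 transitive subgroups 6T1, ..., 6T16 of S_6. The discriminant of f is -1080641454080000, which is not a perfect square, so G is not contained in A_6. The transitive groups of degree 6 not contained in A_6 are: C_6 (6T1, order 6), S_3 (6T2, order 6), D_6 (6T3, order 12), C_3 x S_3 (6T5, order 18), A_4 x C_2 (6T6, order 24), S_4 (6T8, order 24), S_3 x S_3 (6T9, order 36), S_4 x C_2 (6T11, order 48), (S_3 x S_3) : C_2 (6T13, order 72), PGL(2,5) (6T14, order 120), S_6 (6T16, order 720). By Dedekind's theorem, for a prime p not dividing disc(f) the degrees of the irreducible factors of f mod p form the cycle type of an element of G. Factoring f modulo the 22 such primes p <= 89 (skipping 2, 5, which divide the discriminant), each new pattern first appears at: mod 3: f = (x^3 + 2x + 2)(x^3 + x^2 + 2x + 1), pattern 3+3; mod 7: f = (x^2 + 2x + 2)(x^2 + 4x + 5)(x^2 + 6x + 6), pattern 2+2+2; mod 13: f = (x + 2)(x + 5)(x^4 + 4x^3 + 2x^2 + 4x + 9), pattern 4+1+1; mod 43: f = (x + 4)(x + 9)(x^2 + 8x + 32)(x^2 + 20x + 11), pattern 2+2+1+1. No other pattern occurs in this range, so the set of observed cycle types is {3+3, 2+2+2, 4+1+1, 2+2+1+1}. The candidates containing elements of all these cycle types are S_4 (6T8) of order 24, S_4 x C_2 (6T11) of order 48, PGL(2,5) (6T14) of order 120, S_6 (6T16) of order 720; the others are excluded. The observed types are precisely the cycle types that occur in S_4 (6T8) (apart from the identity). Each of the other remaining candidates has further cycle types, and by the Chebotarev density theorem the matching factorization patterns would occur for a proportion of primes equal to their share of the group: S_4 x C_2 (6T11) additionally contains elements of type 6, 4+2, 2+1+1+1+1 (17 of its 48 elements, about 35% of primes); PGL(2,5) (6T14) additionally contains elements of type 6, 5+1 (44 of its 120 elements, about 37% of primes); S_6 (6T16) additionally contains elements of type 6, 5+1, 4+2, 3+2+1, 3+1+1+1, 2+1+1+1+1 (529 of its 720 elements, about 73% of primes). None of the 22 primes tested shows any such pattern (for each of these groups the chance of that is below 10^-4), which rules them out. Hence G = S_4 (6T8), of order 24. The Galois group S_4 (6T8) has order 24, so the splitting field has degree 24 over Q.

24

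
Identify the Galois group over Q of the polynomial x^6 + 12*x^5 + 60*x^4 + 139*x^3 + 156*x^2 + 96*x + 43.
6T13: (S_3 x S_3) : C_2

The polynomial f is an irreducible sextic over Q, so G = Gal(f/Q) is one of the 16 transitive subgroups 6T1, ..., 6T16 of S_6. The discriminant of f is -2573642648187, which is not a perfect square, so G is not contained in A_6. The transitive groups of degree 6 not contained in A_6 are: C_6 (6T1, order 6), S_3 (6T2, order 6), D_6 (6T3, order 12), C_3 x S_3 (6T5, order 18), A_4 x C_2 (6T6, order 24), S_4 (6T8, order 24), S_3 x S_3 (6T9, order 36), S_4 x C_2 (6T11, order 48), (S_3 x S_3) : C_2 (6T13, order 72), PGL(2,5) (6T14, order 120), S_6 (6T16, order 720). By Dedekind's theorem, for a prime p not dividing disc(f) the degrees of the irreducible factors of f mod p form the cycle type of an element of G. Factoring f modulo the 26 such primes p <= 127 (skipping 3, 13, 17, 41, 43, which divide the discriminant), each new pattern first appears at: mod 2: f = (x^6 + x^3 + 1), pattern 6; mod 7: f = (x + 4)(x^2 + 5x + 2)(x^3 + 3x^2 + 4x + 1), pattern 3+2+1; mod 11: f = (x^2 + 2x + 2)(x^4 + 10x^3 + 5x^2 + 10x + 5), pattern 4+2; mod 31: f = (x + 10)(x + 29)(x^2 + 17x + 5)(x^2 + 18x + 16), pattern 2+2+1+1; mod 61: f = (x + 4)(x + 14)(x + 31)(x + 56)(x^2 + 29x + 1), pattern 2+1+1+1+1; mod 97: f = (x + 26)(x + 37)(x + 92)(x^3 + 51x^2 + 44x + 52), pattern 3+1+1+1; mod 113: f = (x^2 + 50x + 66)(x^2 + 79x + 5)(x^2 + 109x + 58), pattern 2+2+2; mod 127: f = (x^3 + 55x^2 + 26x + 115)(x^3 + 84x^2 + 113x + 7), pattern 3+3. No other pattern occurs in this range, so the set of observed cycle types is {6, 3+2+1, 4+2, 2+2+1+1, 2+1+1+1+1, 3+1+1+1, 2+2+2, 3+3}. The candidates containing elements of all these cycle types are (S_3 x S_3) : C_2 (6T13) of order 72, S_6 (6T16) of order 720; the others are excluded. The observed types are precisely the cycle types that occur in (S_3 x S_3) : C_2 (6T13) (apart from the identity). Each of the other remaining candidates has further cycle types, and by the Chebotarev density theorem the matching factorization patterns would occur for a proportion of primes equal to their share of the group: S_6 (6T16) additionally contains elements of type 5+1, 4+1+1 (234 of its 720 elements, about 32% of primes). None of the 26 primes tested shows any such pattern (for each of these groups the chance of that is below 10^-4), which rules them out. Hence G = (S_3 x S_3) : C_2 (6T13), of order 72.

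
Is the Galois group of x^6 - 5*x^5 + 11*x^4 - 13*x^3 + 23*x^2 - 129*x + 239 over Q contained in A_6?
No

The polynomial is irreducible of degree 6 over Q. Its discriminant is -3074760881305687, which is not a perfect square. A Galois group lies in the alternating group exactly when the discriminant is a square in Q, so the Galois group (C_6) is not contained in A_6.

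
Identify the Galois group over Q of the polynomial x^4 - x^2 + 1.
The polynomial is an irreducible quartic over Q and its discriminant is 144 = 12^2, a perfect square, so the Galois group is contained in A_4. The resolvent cubic y^3 + y^2 - 4*y - 4 splits completely over Q, which gives the Klein four-group V_4.

V_4 (also written V4)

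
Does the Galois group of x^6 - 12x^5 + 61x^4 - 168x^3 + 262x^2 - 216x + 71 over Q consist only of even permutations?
Yes

The polynomial is irreducible of degree 6 over Q. Its discriminant is 153664 = 392^2, a perfect square. A Galois group lies in the alternating group exactly when the discriminant is a square in Q, so the Galois group (A_4) is contained in A_6.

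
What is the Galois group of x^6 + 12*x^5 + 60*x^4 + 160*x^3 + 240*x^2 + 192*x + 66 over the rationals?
D_6

The polynomial f is an irreducible sextic over Q, so G = Gal(f/Q) is one of the 16 transitive subgroups 6T1, ..., 6T16 of S_6. The discriminant of f is -1492992, which is not a perfect square, so G is not contained in A_6. The transitive groups of degree 6 not contained in A_6 are: C_6 (6T1, order 6), S_3 (6T2, order 6), D_6 (6T3, order 12), C_3 x S_3 (6T5, order 18), A_4 x C_2 (6T6, order 24), S_4 (6T8, order 24), S_3 x S_3 (6T9, order 36), S_4 x C_2 (6T11, order 48), (S_3 x S_3) : C_2 (6T13, order 72), PGL(2,5) (6T14, order 120), S_6 (6T16, order 720). By Dedekind's theorem, for a prime p not dividing disc(f) the degrees of the irreducible factors of f mod p form the cycle type of an element of G. Factoring f modulo the 79 such primes p <= 419 (skipping 2, 3, which divide the discriminant), each new pattern first appears at: mod 5: f = (x^2 + x + 1)(x^2 + 2x + 3)(x^2 + 4x + 2), pattern 2+2+2; mod 7: f = (x^6 + 5x^5 + 4x^4 + 6x^3 + 2x^2 + 3x + 3), pattern 6; mod 11: f = (x)(x + 4)(x^2 + 2x + 4)(x^2 + 6x + 1), pattern 2+2+1+1; mod 19: f = (x^3 + 6x^2 + 12x + 2)(x^3 + 6x^2 + 12x + 14), pattern 3+3; mod 43: f = (x + 5)(x + 20)(x + 23)(x + 24)(x + 27)(x + 42), pattern 1+1+1+1+1+1. No other pattern occurs in this range, so the set of observed cycle types is {2+2+2, 6, 2+2+1+1, 3+3, 1+1+1+1+1+1}. The candidates containing elements of all these cycle types are D_6 (6T3) of order 12, A_4 x C_2 (6T6) of order 24, S_3 x S_3 (6T9) of order 36, S_4 x C_2 (6T11) of order 48, (S_3 x S_3) : C_2 (6T13) of order 72, PGL(2,5) (6T14) of order 120, S_6 (6T16) of order 720; the others are excluded. The observed types are precisely the cycle types that occur in D_6 (6T3). Each of the other remaining candidates has further cycle types, and by the Chebotarev density theorem the matching factorization patterns would occur for a proportion of primes equal to their share of the group: A_4 x C_2 (6T6) additionally contains elements of type 2+1+1+1+1 (3 of its 24 elements, about 12% of primes); S_3 x S_3 (6T9) additionally contains elements of type 3+1+1+1 (4 of its 36 elements, about 11% of primes); S_4 x C_2 (6T11) additionally contains elements of type 4+2, 4+1+1, 2+1+1+1+1 (15 of its 48 elements, about 31% of primes); (S_3 x S_3) : C_2 (6T13) additionally contains elements of type 4+2, 3+2+1, 3+1+1+1, 2+1+1+1+1 (40 of its 72 elements, about 56% of primes); PGL(2,5) (6T14) additionally contains elements of type 5+1, 4+1+1 (54 of its 120 elements, about 45% of primes); S_6 (6T16) additionally contains elements of type 5+1, 4+2, 4+1+1, 3+2+1, 3+1+1+1, 2+1+1+1+1 (499 of its 720 elements, about 69% of primes). None of the 79 primes tested shows any such pattern (for each of these groups the chance of that is below 10^-4), which rules them out. Hence G = D_6 (6T3), of order 12.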